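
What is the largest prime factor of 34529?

73

34529 = 11 · 3139
3139 = 43 · 73
73 is prime.
So 34529 = 11 · 43 · 73; the largest prime factor is 73.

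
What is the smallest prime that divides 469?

7

469 is odd.
Digit sum 19, not divisible by 3.
Ends in 9: not divisible by 5.
7: 469 = 7·67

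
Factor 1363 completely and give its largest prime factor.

47

1363 = 29 · 47
47 is prime.
So 1363 = 29 · 47; the largest prime factor is 47.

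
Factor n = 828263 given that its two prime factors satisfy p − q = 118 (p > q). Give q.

853

Since p = q + 118, we have 828263 = q(q + 118), so q² + 118q − 828263 = 0.
Discriminant: 118² + 4·828263 = 13924 + 3313052 = 3326976; √3326976 = 1824.
q = (−118 + 1824)/2 = 853, and p = q + 118 = 971.
Check: 853 · 971 = 828263.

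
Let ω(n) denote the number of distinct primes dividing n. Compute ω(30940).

5

30940 = 2^2 · 7735
7735 = 5 · 1547
1547 = 7 · 221
221 = 13 · 17
30940 = 2^2 · 5 · 7 · 13 · 17, which has 5 distinct prime factors.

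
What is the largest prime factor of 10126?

83

10126 = 2 · 5063
5063 = 61 · 83
83 is prime.
So 10126 = 2 · 61 · 83; the largest prime factor is 83.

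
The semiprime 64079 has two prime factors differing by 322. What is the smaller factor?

Since p = q + 322, we have 64079 = q(q + 322), so q² + 322q − 64079 = 0.
Discriminant: 322² + 4·64079 = 103684 + 256316 = 360000; √360000 = 600.
q = (−322 + 600)/2 = 139, and p = q + 322 = 461.
Check: 139 · 461 = 64079.

139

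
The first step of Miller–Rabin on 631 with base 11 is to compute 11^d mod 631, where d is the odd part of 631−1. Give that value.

631 − 1 = 630 = 2^1 · 315, so d = 315.
11^1 ≡ 11 (mod 631)
11^2 ≡ 11^2 = 121 ≡ 121 (mod 631)
11^4 ≡ 121^2 = 14641 ≡ 128 (mod 631)
11^8 ≡ 128^2 = 16384 ≡ 609 (mod 631)
11^16 ≡ 609^2 = 370881 ≡ 484 (mod 631)
11^32 ≡ 484^2 = 234256 ≡ 155 (mod 631)
11^64 ≡ 155^2 = 24025 ≡ 47 (mod 631)
11^128 ≡ 47^2 = 2209 ≡ 316 (mod 631)
11^256 ≡ 316^2 = 99856 ≡ 158 (mod 631)
315 = 256 + 32 + 16 + 8 + 2 + 1 in binary powers of 2.
So 11^315 ≡ 158 · 155 · 484 · 609 · 121 · 11 ≡ 630 (mod 631).
Since 11^d ≡ 630 (mod 631), base 11 does not prove 631 composite.

630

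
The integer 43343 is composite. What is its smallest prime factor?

89

43343 is odd.
Digit sum 17, not divisible by 3.
Ends in 3: not divisible by 5.
7: 43343 = 7·6191 + 6
11: 43343 = 11·3940 + 3
13: 43343 = 13·3334 + 1
17: 43343 = 17·2549 + 10
19: 43343 = 19·2281 + 4
23: 43343 = 23·1884 + 11
29: 43343 = 29·1494 + 17
31: 43343 = 31·1398 + 5
37: 43343 = 37·1171 + 16
41: 43343 = 41·1057 + 6
43: 43343 = 43·1007 + 42
47: 43343 = 47·922 + 9
53: 43343 = 53·817 + 42
59: 43343 = 59·734 + 37
61: 43343 = 61·710 + 33
67: 43343 = 67·646 + 61
71: 43343 = 71·610 + 33
73: 43343 = 73·593 + 54
79: 43343 = 79·548 + 51
83: 43343 = 83·522 + 17
89: 43343 = 89·487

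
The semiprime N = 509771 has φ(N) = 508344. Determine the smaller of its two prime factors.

709

φ(n) = (p−1)(q−1) = n − (p+q) + 1, so p + q = 509771 − 508344 + 1 = 1428.
p and q are the roots of t² − 1428t + 509771 = 0.
Discriminant: 1428² − 4·509771 = 2039184 − 2039084 = 100; √100 = 10.
q = (1428 − 10)/2 = 709, p = (1428 + 10)/2 = 719.
Check: 709 · 719 = 509771.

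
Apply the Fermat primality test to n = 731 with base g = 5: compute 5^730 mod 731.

298

5^1 ≡ 5 (mod 731)
5^2 ≡ 5^2 = 25 ≡ 25 (mod 731)
5^4 ≡ 25^2 = 625 ≡ 625 (mod 731)
5^8 ≡ 625^2 = 390625 ≡ 271 (mod 731)
5^16 ≡ 271^2 = 73441 ≡ 341 (mod 731)
5^32 ≡ 341^2 = 116281 ≡ 52 (mod 731)
5^64 ≡ 52^2 = 2704 ≡ 511 (mod 731)
5^128 ≡ 511^2 = 261121 ≡ 154 (mod 731)
5^256 ≡ 154^2 = 23716 ≡ 324 (mod 731)
5^512 ≡ 324^2 = 104976 ≡ 443 (mod 731)
730 = 512 + 128 + 64 + 16 + 8 + 2 in binary powers of 2.
So 5^730 ≡ 443 · 154 · 511 · 341 · 271 · 25 ≡ 298 (mod 731).
Since 298 ≠ 1, base 5 is a Fermat witness: 731 is composite.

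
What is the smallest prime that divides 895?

5

895 is odd.
Digit sum 22, not divisible by 3.
Ends in 5: divisible by 5.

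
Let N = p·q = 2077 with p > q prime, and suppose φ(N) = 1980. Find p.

67

φ(n) = (p−1)(q−1) = n − (p+q) + 1, so p + q = 2077 − 1980 + 1 = 98.
p and q are the roots of t² − 98t + 2077 = 0.
Discriminant: 98² − 4·2077 = 9604 − 8308 = 1296; √1296 = 36.
q = (98 − 36)/2 = 31, p = (98 + 36)/2 = 67.
Check: 31 · 67 = 2077.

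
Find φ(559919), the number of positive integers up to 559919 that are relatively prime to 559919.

Factor: 559919 = 61 · 67 · 137.
φ(559919) = (61−1) · (67−1) · (137−1) = 60 · 66 · 136 = 538560.

538560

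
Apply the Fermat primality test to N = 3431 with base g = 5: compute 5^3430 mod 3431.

5^1 ≡ 5 (mod 3431)
5^2 ≡ 5^2 = 25 ≡ 25 (mod 3431)
5^4 ≡ 25^2 = 625 ≡ 625 (mod 3431)
5^8 ≡ 625^2 = 390625 ≡ 2922 (mod 3431)
5^16 ≡ 2922^2 = 8538084 ≡ 1756 (mod 3431)
5^32 ≡ 1756^2 = 3083536 ≡ 2498 (mod 3431)
5^64 ≡ 2498^2 = 6240004 ≡ 2446 (mod 3431)
5^128 ≡ 2446^2 = 5982916 ≡ 2683 (mod 3431)
5^256 ≡ 2683^2 = 7198489 ≡ 251 (mod 3431)
5^512 ≡ 251^2 = 63001 ≡ 1243 (mod 3431)
5^1024 ≡ 1243^2 = 1545049 ≡ 1099 (mod 3431)
5^2048 ≡ 1099^2 = 1207801 ≡ 89 (mod 3431)
3430 = 2048 + 1024 + 256 + 64 + 32 + 4 + 2 in binary powers of 2.
So 5^3430 ≡ 89 · 1099 · 251 · 2446 · 2498 · 625 · 25 ≡ 1191 (mod 3431).
Since 1191 ≠ 1, base 5 is a Fermat witness: 3431 is composite.

1191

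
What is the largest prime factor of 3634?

3634 = 2 · 1817
1817 = 23 · 79
79 is prime.
So 3634 = 2 · 23 · 79; the largest prime factor is 79.

79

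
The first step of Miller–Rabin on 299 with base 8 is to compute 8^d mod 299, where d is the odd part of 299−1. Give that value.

151

299 − 1 = 298 = 2^1 · 149, so d = 149.
8^1 ≡ 8 (mod 299)
8^2 ≡ 8^2 = 64 ≡ 64 (mod 299)
8^4 ≡ 64^2 = 4096 ≡ 209 (mod 299)
8^8 ≡ 209^2 = 43681 ≡ 27 (mod 299)
8^16 ≡ 27^2 = 729 ≡ 131 (mod 299)
8^32 ≡ 131^2 = 17161 ≡ 118 (mod 299)
8^64 ≡ 118^2 = 13924 ≡ 170 (mod 299)
8^128 ≡ 170^2 = 28900 ≡ 196 (mod 299)
149 = 128 + 16 + 4 + 1 in binary powers of 2.
So 8^149 ≡ 196 · 131 · 209 · 8 ≡ 151 (mod 299).
Squaring chain: 151; never reaches −1, so base 8 is a Miller–Rabin witness that 299 is composite.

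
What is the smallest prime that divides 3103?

29

3103 is odd.
Digit sum 7, not divisible by 3.
Ends in 3: not divisible by 5.
7: 3103 = 7·443 + 2
11: 3103 = 11·282 + 1
13: 3103 = 13·238 + 9
17: 3103 = 17·182 + 9
19: 3103 = 19·163 + 6
23: 3103 = 23·134 + 21
29: 3103 = 29·107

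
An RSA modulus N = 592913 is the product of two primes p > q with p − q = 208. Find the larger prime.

Since p = q + 208, we have 592913 = q(q + 208), so q² + 208q − 592913 = 0.
Discriminant: 208² + 4·592913 = 43264 + 2371652 = 2414916; √2414916 = 1554.
q = (−208 + 1554)/2 = 673, and p = q + 208 = 881.
Check: 673 · 881 = 592913.

881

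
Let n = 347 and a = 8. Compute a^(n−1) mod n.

1

8^1 ≡ 8 (mod 347)
8^2 ≡ 8^2 = 64 ≡ 64 (mod 347)
8^4 ≡ 64^2 = 4096 ≡ 279 (mod 347)
8^8 ≡ 279^2 = 77841 ≡ 113 (mod 347)
8^16 ≡ 113^2 = 12769 ≡ 277 (mod 347)
8^32 ≡ 277^2 = 76729 ≡ 42 (mod 347)
8^64 ≡ 42^2 = 1764 ≡ 29 (mod 347)
8^128 ≡ 29^2 = 841 ≡ 147 (mod 347)
8^256 ≡ 147^2 = 21609 ≡ 95 (mod 347)
346 = 256 + 64 + 16 + 8 + 2 in binary powers of 2.
So 8^346 ≡ 95 · 29 · 277 · 113 · 64 ≡ 1 (mod 347).
Since the result is 1, base 8 gives no evidence that 347 is composite.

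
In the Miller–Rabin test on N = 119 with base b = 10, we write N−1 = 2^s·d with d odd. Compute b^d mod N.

54

119 − 1 = 118 = 2^1 · 59, so d = 59.
10^1 ≡ 10 (mod 119)
10^2 ≡ 10^2 = 100 ≡ 100 (mod 119)
10^4 ≡ 100^2 = 10000 ≡ 4 (mod 119)
10^8 ≡ 4^2 = 16 ≡ 16 (mod 119)
10^16 ≡ 16^2 = 256 ≡ 18 (mod 119)
10^32 ≡ 18^2 = 324 ≡ 86 (mod 119)
59 = 32 + 16 + 8 + 2 + 1 in binary powers of 2.
So 10^59 ≡ 86 · 18 · 16 · 100 · 10 ≡ 54 (mod 119).
Squaring chain: 54; never reaches −1, so base 10 is a Miller–Rabin witness that 119 is composite.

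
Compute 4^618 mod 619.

1

4^1 ≡ 4 (mod 619)
4^2 ≡ 4^2 = 16 ≡ 16 (mod 619)
4^4 ≡ 16^2 = 256 ≡ 256 (mod 619)
4^8 ≡ 256^2 = 65536 ≡ 541 (mod 619)
4^16 ≡ 541^2 = 292681 ≡ 513 (mod 619)
4^32 ≡ 513^2 = 263169 ≡ 94 (mod 619)
4^64 ≡ 94^2 = 8836 ≡ 170 (mod 619)
4^128 ≡ 170^2 = 28900 ≡ 426 (mod 619)
4^256 ≡ 426^2 = 181476 ≡ 109 (mod 619)
4^512 ≡ 109^2 = 11881 ≡ 120 (mod 619)
618 = 512 + 64 + 32 + 8 + 2 in binary powers of 2.
So 4^618 ≡ 120 · 170 · 94 · 541 · 16 ≡ 1 (mod 619).
Since the result is 1, base 4 gives no evidence that 619 is composite.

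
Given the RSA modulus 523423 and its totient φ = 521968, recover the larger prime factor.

809

φ(n) = (p−1)(q−1) = n − (p+q) + 1, so p + q = 523423 − 521968 + 1 = 1456.
p and q are the roots of t² − 1456t + 523423 = 0.
Discriminant: 1456² − 4·523423 = 2119936 − 2093692 = 26244; √26244 = 162.
q = (1456 − 162)/2 = 647, p = (1456 + 162)/2 = 809.
Check: 647 · 809 = 523423.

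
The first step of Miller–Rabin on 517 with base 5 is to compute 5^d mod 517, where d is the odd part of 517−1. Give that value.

20

517 − 1 = 516 = 2^2 · 129, so d = 129.
5^1 ≡ 5 (mod 517)
5^2 ≡ 5^2 = 25 ≡ 25 (mod 517)
5^4 ≡ 25^2 = 625 ≡ 108 (mod 517)
5^8 ≡ 108^2 = 11664 ≡ 290 (mod 517)
5^16 ≡ 290^2 = 84100 ≡ 346 (mod 517)
5^32 ≡ 346^2 = 119716 ≡ 289 (mod 517)
5^64 ≡ 289^2 = 83521 ≡ 284 (mod 517)
5^128 ≡ 284^2 = 80656 ≡ 4 (mod 517)
129 = 128 + 1 in binary powers of 2.
So 5^129 ≡ 4 · 5 ≡ 20 (mod 517).
Squaring chain: 20 → 400; never reaches −1, so base 5 is a Miller–Rabin witness that 517 is composite.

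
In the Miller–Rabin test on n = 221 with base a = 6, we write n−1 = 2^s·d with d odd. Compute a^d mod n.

150

221 − 1 = 220 = 2^2 · 55, so d = 55.
6^1 ≡ 6 (mod 221)
6^2 ≡ 6^2 = 36 ≡ 36 (mod 221)
6^4 ≡ 36^2 = 1296 ≡ 191 (mod 221)
6^8 ≡ 191^2 = 36481 ≡ 16 (mod 221)
6^16 ≡ 16^2 = 256 ≡ 35 (mod 221)
6^32 ≡ 35^2 = 1225 ≡ 120 (mod 221)
55 = 32 + 16 + 4 + 2 + 1 in binary powers of 2.
So 6^55 ≡ 120 · 35 · 191 · 36 · 6 ≡ 150 (mod 221).
Squaring chain: 150 → 179; never reaches −1, so base 6 is a Miller–Rabin witness that 221 is composite.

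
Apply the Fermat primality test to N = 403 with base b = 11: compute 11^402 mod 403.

11^1 ≡ 11 (mod 403)
11^2 ≡ 11^2 = 121 ≡ 121 (mod 403)
11^4 ≡ 121^2 = 14641 ≡ 133 (mod 403)
11^8 ≡ 133^2 = 17689 ≡ 360 (mod 403)
11^16 ≡ 360^2 = 129600 ≡ 237 (mod 403)
11^32 ≡ 237^2 = 56169 ≡ 152 (mod 403)
11^64 ≡ 152^2 = 23104 ≡ 133 (mod 403)
11^128 ≡ 133^2 = 17689 ≡ 360 (mod 403)
11^256 ≡ 360^2 = 129600 ≡ 237 (mod 403)
402 = 256 + 128 + 16 + 2 in binary powers of 2.
So 11^402 ≡ 237 · 360 · 237 · 121 ≡ 233 (mod 403).
Since 233 ≠ 1, base 11 is a Fermat witness: 403 is composite.

233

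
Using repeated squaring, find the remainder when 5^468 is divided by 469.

148

5^1 ≡ 5 (mod 469)
5^2 ≡ 5^2 = 25 ≡ 25 (mod 469)
5^4 ≡ 25^2 = 625 ≡ 156 (mod 469)
5^8 ≡ 156^2 = 24336 ≡ 417 (mod 469)
5^16 ≡ 417^2 = 173889 ≡ 359 (mod 469)
5^32 ≡ 359^2 = 128881 ≡ 375 (mod 469)
5^64 ≡ 375^2 = 140625 ≡ 394 (mod 469)
5^128 ≡ 394^2 = 155236 ≡ 466 (mod 469)
5^256 ≡ 466^2 = 217156 ≡ 9 (mod 469)
468 = 256 + 128 + 64 + 16 + 4 in binary powers of 2.
So 5^468 ≡ 9 · 466 · 394 · 359 · 156 ≡ 148 (mod 469).
Since 148 ≠ 1, base 5 is a Fermat witness: 469 is composite.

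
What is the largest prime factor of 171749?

71

171749 = 41 · 4189
4189 = 59 · 71
71 is prime.
So 171749 = 41 · 59 · 71; the largest prime factor is 71.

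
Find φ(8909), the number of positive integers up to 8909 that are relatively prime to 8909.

Factor: 8909 = 59 · 151.
φ(8909) = (59−1) · (151−1) = 58 · 150 = 8700.

8700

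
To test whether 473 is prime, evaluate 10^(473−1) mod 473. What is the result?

23

10^1 ≡ 10 (mod 473)
10^2 ≡ 10^2 = 100 ≡ 100 (mod 473)
10^4 ≡ 100^2 = 10000 ≡ 67 (mod 473)
10^8 ≡ 67^2 = 4489 ≡ 232 (mod 473)
10^16 ≡ 232^2 = 53824 ≡ 375 (mod 473)
10^32 ≡ 375^2 = 140625 ≡ 144 (mod 473)
10^64 ≡ 144^2 = 20736 ≡ 397 (mod 473)
10^128 ≡ 397^2 = 157609 ≡ 100 (mod 473)
10^256 ≡ 100^2 = 10000 ≡ 67 (mod 473)
472 = 256 + 128 + 64 + 16 + 8 in binary powers of 2.
So 10^472 ≡ 67 · 100 · 397 · 375 · 232 ≡ 23 (mod 473).
Since 23 ≠ 1, base 10 is a Fermat witness: 473 is composite.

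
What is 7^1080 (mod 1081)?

1061

7^1 ≡ 7 (mod 1081)
7^2 ≡ 7^2 = 49 ≡ 49 (mod 1081)
7^4 ≡ 49^2 = 2401 ≡ 239 (mod 1081)
7^8 ≡ 239^2 = 57121 ≡ 909 (mod 1081)
7^16 ≡ 909^2 = 826281 ≡ 397 (mod 1081)
7^32 ≡ 397^2 = 157609 ≡ 864 (mod 1081)
7^64 ≡ 864^2 = 746496 ≡ 606 (mod 1081)
7^128 ≡ 606^2 = 367236 ≡ 777 (mod 1081)
7^256 ≡ 777^2 = 603729 ≡ 531 (mod 1081)
7^512 ≡ 531^2 = 281961 ≡ 901 (mod 1081)
7^1024 ≡ 901^2 = 811801 ≡ 1051 (mod 1081)
1080 = 1024 + 32 + 16 + 8 in binary powers of 2.
So 7^1080 ≡ 1051 · 864 · 397 · 909 ≡ 1061 (mod 1081).
Since 1061 ≠ 1, base 7 is a Fermat witness: 1081 is composite.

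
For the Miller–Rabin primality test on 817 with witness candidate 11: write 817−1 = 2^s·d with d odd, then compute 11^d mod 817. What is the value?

817 − 1 = 816 = 2^4 · 51, so d = 51.
11^1 ≡ 11 (mod 817)
11^2 ≡ 11^2 = 121 ≡ 121 (mod 817)
11^4 ≡ 121^2 = 14641 ≡ 752 (mod 817)
11^8 ≡ 752^2 = 565504 ≡ 140 (mod 817)
11^16 ≡ 140^2 = 19600 ≡ 809 (mod 817)
11^32 ≡ 809^2 = 654481 ≡ 64 (mod 817)
51 = 32 + 16 + 2 + 1 in binary powers of 2.
So 11^51 ≡ 64 · 809 · 121 · 11 ≡ 723 (mod 817).
Squaring chain: 723 → 666 → 742 → 723; never reaches −1, so base 11 is a Miller–Rabin witness that 817 is composite.

723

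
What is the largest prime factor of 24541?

97

24541 = 11 · 2231
2231 = 23 · 97
97 is prime.
So 24541 = 11 · 23 · 97; the largest prime factor is 97.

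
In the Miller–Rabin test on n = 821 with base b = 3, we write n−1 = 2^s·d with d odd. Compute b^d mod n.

821 − 1 = 820 = 2^2 · 205, so d = 205.
3^1 ≡ 3 (mod 821)
3^2 ≡ 3^2 = 9 ≡ 9 (mod 821)
3^4 ≡ 9^2 = 81 ≡ 81 (mod 821)
3^8 ≡ 81^2 = 6561 ≡ 814 (mod 821)
3^16 ≡ 814^2 = 662596 ≡ 49 (mod 821)
3^32 ≡ 49^2 = 2401 ≡ 759 (mod 821)
3^64 ≡ 759^2 = 576081 ≡ 560 (mod 821)
3^128 ≡ 560^2 = 313600 ≡ 799 (mod 821)
205 = 128 + 64 + 8 + 4 + 1 in binary powers of 2.
So 3^205 ≡ 799 · 560 · 814 · 81 · 3 ≡ 295 (mod 821).
Squaring chain: 295 → 820; reaches −1, so base 3 does not prove 821 composite.

295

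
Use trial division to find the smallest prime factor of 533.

13

533 is odd.
Digit sum 11, not divisible by 3.
Ends in 3: not divisible by 5.
7: 533 = 7·76 + 1
11: 533 = 11·48 + 5
13: 533 = 13·41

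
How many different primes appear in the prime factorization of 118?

118 = 2 · 59
118 = 2 · 59, which has 2 distinct prime factors.

2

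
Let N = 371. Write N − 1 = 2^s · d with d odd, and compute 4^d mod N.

371 − 1 = 370 = 2^1 · 185, so d = 185.
4^1 ≡ 4 (mod 371)
4^2 ≡ 4^2 = 16 ≡ 16 (mod 371)
4^4 ≡ 16^2 = 256 ≡ 256 (mod 371)
4^8 ≡ 256^2 = 65536 ≡ 240 (mod 371)
4^16 ≡ 240^2 = 57600 ≡ 95 (mod 371)
4^32 ≡ 95^2 = 9025 ≡ 121 (mod 371)
4^64 ≡ 121^2 = 14641 ≡ 172 (mod 371)
4^128 ≡ 172^2 = 29584 ≡ 275 (mod 371)
185 = 128 + 32 + 16 + 8 + 1 in binary powers of 2.
So 4^185 ≡ 275 · 121 · 95 · 240 · 4 ≡ 170 (mod 371).
Squaring chain: 170; never reaches −1, so base 4 is a Miller–Rabin witness that 371 is composite.

170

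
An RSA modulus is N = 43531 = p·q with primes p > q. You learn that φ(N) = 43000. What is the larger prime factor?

φ(n) = (p−1)(q−1) = n − (p+q) + 1, so p + q = 43531 − 43000 + 1 = 532.
p and q are the roots of t² − 532t + 43531 = 0.
Discriminant: 532² − 4·43531 = 283024 − 174124 = 108900; √108900 = 330.
q = (532 − 330)/2 = 101, p = (532 + 330)/2 = 431.
Check: 101 · 431 = 43531.

431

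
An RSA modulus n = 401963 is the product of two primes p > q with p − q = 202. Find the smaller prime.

541

Since p = q + 202, we have 401963 = q(q + 202), so q² + 202q − 401963 = 0.
Discriminant: 202² + 4·401963 = 40804 + 1607852 = 1648656; √1648656 = 1284.
q = (−202 + 1284)/2 = 541, and p = q + 202 = 743.
Check: 541 · 743 = 401963.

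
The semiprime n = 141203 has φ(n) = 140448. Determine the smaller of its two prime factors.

φ(n) = (p−1)(q−1) = n − (p+q) + 1, so p + q = 141203 − 140448 + 1 = 756.
p and q are the roots of t² − 756t + 141203 = 0.
Discriminant: 756² − 4·141203 = 571536 − 564812 = 6724; √6724 = 82.
q = (756 − 82)/2 = 337, p = (756 + 82)/2 = 419.
Check: 337 · 419 = 141203.

337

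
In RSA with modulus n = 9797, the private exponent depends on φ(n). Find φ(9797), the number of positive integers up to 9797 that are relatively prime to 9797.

Factor: 9797 = 97 · 101.
φ(9797) = (97−1) · (101−1) = 96 · 100 = 9600.

9600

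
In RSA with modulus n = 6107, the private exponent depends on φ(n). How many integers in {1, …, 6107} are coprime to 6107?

5880

Factor: 6107 = 31 · 197.
φ(6107) = (31−1) · (197−1) = 30 · 196 = 5880.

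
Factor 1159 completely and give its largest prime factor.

1159 = 19 · 61
61 is prime.
So 1159 = 19 · 61; the largest prime factor is 61.

61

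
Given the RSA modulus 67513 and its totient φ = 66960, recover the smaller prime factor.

181

φ(n) = (p−1)(q−1) = n − (p+q) + 1, so p + q = 67513 − 66960 + 1 = 554.
p and q are the roots of t² − 554t + 67513 = 0.
Discriminant: 554² − 4·67513 = 306916 − 270052 = 36864; √36864 = 192.
q = (554 − 192)/2 = 181, p = (554 + 192)/2 = 373.
Check: 181 · 373 = 67513.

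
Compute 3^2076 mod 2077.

1938

3^1 ≡ 3 (mod 2077)
3^2 ≡ 3^2 = 9 ≡ 9 (mod 2077)
3^4 ≡ 9^2 = 81 ≡ 81 (mod 2077)
3^8 ≡ 81^2 = 6561 ≡ 330 (mod 2077)
3^16 ≡ 330^2 = 108900 ≡ 896 (mod 2077)
3^32 ≡ 896^2 = 802816 ≡ 1094 (mod 2077)
3^64 ≡ 1094^2 = 1196836 ≡ 484 (mod 2077)
3^128 ≡ 484^2 = 234256 ≡ 1632 (mod 2077)
3^256 ≡ 1632^2 = 2663424 ≡ 710 (mod 2077)
3^512 ≡ 710^2 = 504100 ≡ 1466 (mod 2077)
3^1024 ≡ 1466^2 = 2149156 ≡ 1538 (mod 2077)
3^2048 ≡ 1538^2 = 2365444 ≡ 1818 (mod 2077)
2076 = 2048 + 16 + 8 + 4 in binary powers of 2.
So 3^2076 ≡ 1818 · 896 · 330 · 81 ≡ 1938 (mod 2077).
Since 1938 ≠ 1, base 3 is a Fermat witness: 2077 is composite.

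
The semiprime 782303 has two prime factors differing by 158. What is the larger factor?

Since p = q + 158, we have 782303 = q(q + 158), so q² + 158q − 782303 = 0.
Discriminant: 158² + 4·782303 = 24964 + 3129212 = 3154176; √3154176 = 1776.
q = (−158 + 1776)/2 = 809, and p = q + 158 = 967.
Check: 809 · 967 = 782303.

967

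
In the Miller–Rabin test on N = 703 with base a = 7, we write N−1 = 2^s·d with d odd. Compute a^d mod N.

703 − 1 = 702 = 2^1 · 351, so d = 351.
7^1 ≡ 7 (mod 703)
7^2 ≡ 7^2 = 49 ≡ 49 (mod 703)
7^4 ≡ 49^2 = 2401 ≡ 292 (mod 703)
7^8 ≡ 292^2 = 85264 ≡ 201 (mod 703)
7^16 ≡ 201^2 = 40401 ≡ 330 (mod 703)
7^32 ≡ 330^2 = 108900 ≡ 638 (mod 703)
7^64 ≡ 638^2 = 407044 ≡ 7 (mod 703)
7^128 ≡ 7^2 = 49 ≡ 49 (mod 703)
7^256 ≡ 49^2 = 2401 ≡ 292 (mod 703)
351 = 256 + 64 + 16 + 8 + 4 + 2 + 1 in binary powers of 2.
So 7^351 ≡ 292 · 7 · 330 · 201 · 292 · 49 · 7 ≡ 1 (mod 703).
Since 7^d ≡ 1 (mod 703), base 7 does not prove 703 composite.

1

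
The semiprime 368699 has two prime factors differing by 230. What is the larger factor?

Since p = q + 230, we have 368699 = q(q + 230), so q² + 230q − 368699 = 0.
Discriminant: 230² + 4·368699 = 52900 + 1474796 = 1527696; √1527696 = 1236.
q = (−230 + 1236)/2 = 503, and p = q + 230 = 733.
Check: 503 · 733 = 368699.

733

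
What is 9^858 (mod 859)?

1

9^1 ≡ 9 (mod 859)
9^2 ≡ 9^2 = 81 ≡ 81 (mod 859)
9^4 ≡ 81^2 = 6561 ≡ 548 (mod 859)
9^8 ≡ 548^2 = 300304 ≡ 513 (mod 859)
9^16 ≡ 513^2 = 263169 ≡ 315 (mod 859)
9^32 ≡ 315^2 = 99225 ≡ 440 (mod 859)
9^64 ≡ 440^2 = 193600 ≡ 325 (mod 859)
9^128 ≡ 325^2 = 105625 ≡ 827 (mod 859)
9^256 ≡ 827^2 = 683929 ≡ 165 (mod 859)
9^512 ≡ 165^2 = 27225 ≡ 596 (mod 859)
858 = 512 + 256 + 64 + 16 + 8 + 2 in binary powers of 2.
So 9^858 ≡ 596 · 165 · 325 · 315 · 513 · 81 ≡ 1 (mod 859).
Since the result is 1, base 9 gives no evidence that 859 is composite.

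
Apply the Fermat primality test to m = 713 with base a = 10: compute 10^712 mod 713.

10^1 ≡ 10 (mod 713)
10^2 ≡ 10^2 = 100 ≡ 100 (mod 713)
10^4 ≡ 100^2 = 10000 ≡ 18 (mod 713)
10^8 ≡ 18^2 = 324 ≡ 324 (mod 713)
10^16 ≡ 324^2 = 104976 ≡ 165 (mod 713)
10^32 ≡ 165^2 = 27225 ≡ 131 (mod 713)
10^64 ≡ 131^2 = 17161 ≡ 49 (mod 713)
10^128 ≡ 49^2 = 2401 ≡ 262 (mod 713)
10^256 ≡ 262^2 = 68644 ≡ 196 (mod 713)
10^512 ≡ 196^2 = 38416 ≡ 627 (mod 713)
712 = 512 + 128 + 64 + 8 in binary powers of 2.
So 10^712 ≡ 627 · 262 · 49 · 324 ≡ 485 (mod 713).
Since 485 ≠ 1, base 10 is a Fermat witness: 713 is composite.

485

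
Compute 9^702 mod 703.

1

9^1 ≡ 9 (mod 703)
9^2 ≡ 9^2 = 81 ≡ 81 (mod 703)
9^4 ≡ 81^2 = 6561 ≡ 234 (mod 703)
9^8 ≡ 234^2 = 54756 ≡ 625 (mod 703)
9^16 ≡ 625^2 = 390625 ≡ 460 (mod 703)
9^32 ≡ 460^2 = 211600 ≡ 700 (mod 703)
9^64 ≡ 700^2 = 490000 ≡ 9 (mod 703)
9^128 ≡ 9^2 = 81 ≡ 81 (mod 703)
9^256 ≡ 81^2 = 6561 ≡ 234 (mod 703)
9^512 ≡ 234^2 = 54756 ≡ 625 (mod 703)
702 = 512 + 128 + 32 + 16 + 8 + 4 + 2 in binary powers of 2.
So 9^702 ≡ 625 · 81 · 700 · 460 · 625 · 234 · 81 ≡ 1 (mod 703).
Since the result is 1, base 9 gives no evidence that 703 is composite.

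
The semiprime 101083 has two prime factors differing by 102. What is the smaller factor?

Since p = q + 102, we have 101083 = q(q + 102), so q² + 102q − 101083 = 0.
Discriminant: 102² + 4·101083 = 10404 + 404332 = 414736; √414736 = 644.
q = (−102 + 644)/2 = 271, and p = q + 102 = 373.
Check: 271 · 373 = 101083.

271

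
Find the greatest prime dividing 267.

89

267 = 3 · 89
89 is prime.
So 267 = 3 · 89; the largest prime factor is 89.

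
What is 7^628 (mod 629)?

293

7^1 ≡ 7 (mod 629)
7^2 ≡ 7^2 = 49 ≡ 49 (mod 629)
7^4 ≡ 49^2 = 2401 ≡ 514 (mod 629)
7^8 ≡ 514^2 = 264196 ≡ 16 (mod 629)
7^16 ≡ 16^2 = 256 ≡ 256 (mod 629)
7^32 ≡ 256^2 = 65536 ≡ 120 (mod 629)
7^64 ≡ 120^2 = 14400 ≡ 562 (mod 629)
7^128 ≡ 562^2 = 315844 ≡ 86 (mod 629)
7^256 ≡ 86^2 = 7396 ≡ 477 (mod 629)
7^512 ≡ 477^2 = 227529 ≡ 460 (mod 629)
628 = 512 + 64 + 32 + 16 + 4 in binary powers of 2.
So 7^628 ≡ 460 · 562 · 120 · 256 · 514 ≡ 293 (mod 629).
Since 293 ≠ 1, base 7 is a Fermat witness: 629 is composite.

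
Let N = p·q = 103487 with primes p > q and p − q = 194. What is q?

Since p = q + 194, we have 103487 = q(q + 194), so q² + 194q − 103487 = 0.
Discriminant: 194² + 4·103487 = 37636 + 413948 = 451584; √451584 = 672.
q = (−194 + 672)/2 = 239, and p = q + 194 = 433.
Check: 239 · 433 = 103487.

239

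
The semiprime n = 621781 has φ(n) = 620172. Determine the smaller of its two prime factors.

643

φ(n) = (p−1)(q−1) = n − (p+q) + 1, so p + q = 621781 − 620172 + 1 = 1610.
p and q are the roots of t² − 1610t + 621781 = 0.
Discriminant: 1610² − 4·621781 = 2592100 − 2487124 = 104976; √104976 = 324.
q = (1610 − 324)/2 = 643, p = (1610 + 324)/2 = 967.
Check: 643 · 967 = 621781.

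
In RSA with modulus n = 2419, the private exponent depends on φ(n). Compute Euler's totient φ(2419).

2320

Factor: 2419 = 41 · 59.
φ(2419) = (41−1) · (59−1) = 40 · 58 = 2320.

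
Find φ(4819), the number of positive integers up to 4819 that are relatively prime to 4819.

4680

Factor: 4819 = 61 · 79.
φ(4819) = (61−1) · (79−1) = 60 · 78 = 4680.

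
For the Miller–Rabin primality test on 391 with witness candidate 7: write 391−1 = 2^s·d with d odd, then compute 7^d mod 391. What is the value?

241

391 − 1 = 390 = 2^1 · 195, so d = 195.
7^1 ≡ 7 (mod 391)
7^2 ≡ 7^2 = 49 ≡ 49 (mod 391)
7^4 ≡ 49^2 = 2401 ≡ 55 (mod 391)
7^8 ≡ 55^2 = 3025 ≡ 288 (mod 391)
7^16 ≡ 288^2 = 82944 ≡ 52 (mod 391)
7^32 ≡ 52^2 = 2704 ≡ 358 (mod 391)
7^64 ≡ 358^2 = 128164 ≡ 307 (mod 391)
7^128 ≡ 307^2 = 94249 ≡ 18 (mod 391)
195 = 128 + 64 + 2 + 1 in binary powers of 2.
So 7^195 ≡ 18 · 307 · 49 · 7 ≡ 241 (mod 391).
Squaring chain: 241; never reaches −1, so base 7 is a Miller–Rabin witness that 391 is composite.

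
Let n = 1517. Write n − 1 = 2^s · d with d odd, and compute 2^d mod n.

1517 − 1 = 1516 = 2^2 · 379, so d = 379.
2^1 ≡ 2 (mod 1517)
2^2 ≡ 2^2 = 4 ≡ 4 (mod 1517)
2^4 ≡ 4^2 = 16 ≡ 16 (mod 1517)
2^8 ≡ 16^2 = 256 ≡ 256 (mod 1517)
2^16 ≡ 256^2 = 65536 ≡ 305 (mod 1517)
2^32 ≡ 305^2 = 93025 ≡ 488 (mod 1517)
2^64 ≡ 488^2 = 238144 ≡ 1492 (mod 1517)
2^128 ≡ 1492^2 = 2226064 ≡ 625 (mod 1517)
2^256 ≡ 625^2 = 390625 ≡ 756 (mod 1517)
379 = 256 + 64 + 32 + 16 + 8 + 2 + 1 in binary powers of 2.
So 2^379 ≡ 756 · 1492 · 488 · 305 · 256 · 4 · 2 ≡ 923 (mod 1517).
Squaring chain: 923 → 892; never reaches −1, so base 2 is a Miller–Rabin witness that 1517 is composite.

923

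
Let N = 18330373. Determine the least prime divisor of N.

73

18330373 is odd.
Digit sum 28, not divisible by 3.
Ends in 3: not divisible by 5.
7: 18330373 = 7·2618624 + 5
11: 18330373 = 11·1666397 + 6
13: 18330373 = 13·1410028 + 9
17: 18330373 = 17·1078257 + 4
19: 18330373 = 19·964756 + 9
23: 18330373 = 23·796972 + 17
29: 18330373 = 29·632081 + 24
31: 18330373 = 31·591302 + 11
37: 18330373 = 37·495415 + 18
41: 18330373 = 41·447082 + 11
43: 18330373 = 43·426287 + 32
47: 18330373 = 47·390007 + 44
53: 18330373 = 53·345856 + 5
59: 18330373 = 59·310684 + 17
61: 18330373 = 61·300497 + 56
67: 18330373 = 67·273587 + 44
71: 18330373 = 71·258174 + 19
73: 18330373 = 73·251101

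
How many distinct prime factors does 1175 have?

1175 = 5^2 · 47
1175 = 5^2 · 47, which has 2 distinct prime factors.

2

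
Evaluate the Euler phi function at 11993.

Factor: 11993 = 67 · 179.
φ(11993) = (67−1) · (179−1) = 66 · 178 = 11748.

11748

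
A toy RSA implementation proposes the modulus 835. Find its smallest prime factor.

5

835 is odd.
Digit sum 16, not divisible by 3.
Ends in 5: divisible by 5.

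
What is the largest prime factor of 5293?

79

5293 = 67 · 79
79 is prime.
So 5293 = 67 · 79; the largest prime factor is 79.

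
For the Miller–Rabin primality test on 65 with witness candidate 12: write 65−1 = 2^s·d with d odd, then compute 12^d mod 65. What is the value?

12

65 − 1 = 64 = 2^6 · 1, so d = 1.
12^1 ≡ 12 (mod 65)
1 = 1 in binary powers of 2.
So 12^1 ≡ 12 ≡ 12 (mod 65).
Squaring chain: 12 → 14 → 1 → 1 → 1 → 1; never reaches −1, so base 12 is a Miller–Rabin witness that 65 is composite.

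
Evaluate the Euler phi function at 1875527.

Factor: 1875527 = 103 · 131 · 139.
φ(1875527) = (103−1) · (131−1) · (139−1) = 102 · 130 · 138 = 1829880.

1829880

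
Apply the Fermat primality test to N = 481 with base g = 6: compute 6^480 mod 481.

1

6^1 ≡ 6 (mod 481)
6^2 ≡ 6^2 = 36 ≡ 36 (mod 481)
6^4 ≡ 36^2 = 1296 ≡ 334 (mod 481)
6^8 ≡ 334^2 = 111556 ≡ 445 (mod 481)
6^16 ≡ 445^2 = 198025 ≡ 334 (mod 481)
6^32 ≡ 334^2 = 111556 ≡ 445 (mod 481)
6^64 ≡ 445^2 = 198025 ≡ 334 (mod 481)
6^128 ≡ 334^2 = 111556 ≡ 445 (mod 481)
6^256 ≡ 445^2 = 198025 ≡ 334 (mod 481)
480 = 256 + 128 + 64 + 32 in binary powers of 2.
So 6^480 ≡ 334 · 445 · 334 · 445 ≡ 1 (mod 481).
Since the result is 1, base 6 gives no evidence that 481 is composite.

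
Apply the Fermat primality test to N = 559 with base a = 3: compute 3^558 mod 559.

391

3^1 ≡ 3 (mod 559)
3^2 ≡ 3^2 = 9 ≡ 9 (mod 559)
3^4 ≡ 9^2 = 81 ≡ 81 (mod 559)
3^8 ≡ 81^2 = 6561 ≡ 412 (mod 559)
3^16 ≡ 412^2 = 169744 ≡ 367 (mod 559)
3^32 ≡ 367^2 = 134689 ≡ 529 (mod 559)
3^64 ≡ 529^2 = 279841 ≡ 341 (mod 559)
3^128 ≡ 341^2 = 116281 ≡ 9 (mod 559)
3^256 ≡ 9^2 = 81 ≡ 81 (mod 559)
3^512 ≡ 81^2 = 6561 ≡ 412 (mod 559)
558 = 512 + 32 + 8 + 4 + 2 in binary powers of 2.
So 3^558 ≡ 412 · 529 · 412 · 81 · 9 ≡ 391 (mod 559).
Since 391 ≠ 1, base 3 is a Fermat witness: 559 is composite.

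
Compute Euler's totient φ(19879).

Factor: 19879 = 103 · 193.
φ(19879) = (103−1) · (193−1) = 102 · 192 = 19584.

19584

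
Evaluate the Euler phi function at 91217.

76752

Factor: 91217 = 7 · 83 · 157.
φ(91217) = (7−1) · (83−1) · (157−1) = 6 · 82 · 156 = 76752.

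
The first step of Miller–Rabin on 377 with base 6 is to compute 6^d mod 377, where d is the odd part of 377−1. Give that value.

323

377 − 1 = 376 = 2^3 · 47, so d = 47.
6^1 ≡ 6 (mod 377)
6^2 ≡ 6^2 = 36 ≡ 36 (mod 377)
6^4 ≡ 36^2 = 1296 ≡ 165 (mod 377)
6^8 ≡ 165^2 = 27225 ≡ 81 (mod 377)
6^16 ≡ 81^2 = 6561 ≡ 152 (mod 377)
6^32 ≡ 152^2 = 23104 ≡ 107 (mod 377)
47 = 32 + 8 + 4 + 2 + 1 in binary powers of 2.
So 6^47 ≡ 107 · 81 · 165 · 36 · 6 ≡ 323 (mod 377).
Squaring chain: 323 → 277 → 198; never reaches −1, so base 6 is a Miller–Rabin witness that 377 is composite.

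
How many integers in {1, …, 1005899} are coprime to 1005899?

Factor: 1005899 = 43 · 149 · 157.
φ(1005899) = (43−1) · (149−1) · (157−1) = 42 · 148 · 156 = 969696.

969696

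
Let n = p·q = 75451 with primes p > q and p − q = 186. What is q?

Since p = q + 186, we have 75451 = q(q + 186), so q² + 186q − 75451 = 0.
Discriminant: 186² + 4·75451 = 34596 + 301804 = 336400; √336400 = 580.
q = (−186 + 580)/2 = 197, and p = q + 186 = 383.
Check: 197 · 383 = 75451.

197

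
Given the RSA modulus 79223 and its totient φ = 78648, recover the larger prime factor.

φ(n) = (p−1)(q−1) = n − (p+q) + 1, so p + q = 79223 − 78648 + 1 = 576.
p and q are the roots of t² − 576t + 79223 = 0.
Discriminant: 576² − 4·79223 = 331776 − 316892 = 14884; √14884 = 122.
q = (576 − 122)/2 = 227, p = (576 + 122)/2 = 349.
Check: 227 · 349 = 79223.

349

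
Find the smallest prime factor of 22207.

22207 is odd.
Digit sum 13, not divisible by 3.
Ends in 7: not divisible by 5.
7: 22207 = 7·3172 + 3
11: 22207 = 11·2018 + 9
13: 22207 = 13·1708 + 3
17: 22207 = 17·1306 + 5
19: 22207 = 19·1168 + 15
23: 22207 = 23·965 + 12
29: 22207 = 29·765 + 22
31: 22207 = 31·716 + 11
37: 22207 = 37·600 + 7
41: 22207 = 41·541 + 26
43: 22207 = 43·516 + 19
47: 22207 = 47·472 + 23
53: 22207 = 53·419

53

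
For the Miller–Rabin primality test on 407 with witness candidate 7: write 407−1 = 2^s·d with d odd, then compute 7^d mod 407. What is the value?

46

407 − 1 = 406 = 2^1 · 203, so d = 203.
7^1 ≡ 7 (mod 407)
7^2 ≡ 7^2 = 49 ≡ 49 (mod 407)
7^4 ≡ 49^2 = 2401 ≡ 366 (mod 407)
7^8 ≡ 366^2 = 133956 ≡ 53 (mod 407)
7^16 ≡ 53^2 = 2809 ≡ 367 (mod 407)
7^32 ≡ 367^2 = 134689 ≡ 379 (mod 407)
7^64 ≡ 379^2 = 143641 ≡ 377 (mod 407)
7^128 ≡ 377^2 = 142129 ≡ 86 (mod 407)
203 = 128 + 64 + 8 + 2 + 1 in binary powers of 2.
So 7^203 ≡ 86 · 377 · 53 · 49 · 7 ≡ 46 (mod 407).
Squaring chain: 46; never reaches −1, so base 7 is a Miller–Rabin witness that 407 is composite.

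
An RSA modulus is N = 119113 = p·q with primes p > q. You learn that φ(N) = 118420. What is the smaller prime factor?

φ(n) = (p−1)(q−1) = n − (p+q) + 1, so p + q = 119113 − 118420 + 1 = 694.
p and q are the roots of t² − 694t + 119113 = 0.
Discriminant: 694² − 4·119113 = 481636 − 476452 = 5184; √5184 = 72.
q = (694 − 72)/2 = 311, p = (694 + 72)/2 = 383.
Check: 311 · 383 = 119113.

311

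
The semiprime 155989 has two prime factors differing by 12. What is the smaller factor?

389

Since p = q + 12, we have 155989 = q(q + 12), so q² + 12q − 155989 = 0.
Discriminant: 12² + 4·155989 = 144 + 623956 = 624100; √624100 = 790.
q = (−12 + 790)/2 = 389, and p = q + 12 = 401.
Check: 389 · 401 = 155989.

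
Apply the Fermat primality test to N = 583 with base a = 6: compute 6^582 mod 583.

278

6^1 ≡ 6 (mod 583)
6^2 ≡ 6^2 = 36 ≡ 36 (mod 583)
6^4 ≡ 36^2 = 1296 ≡ 130 (mod 583)
6^8 ≡ 130^2 = 16900 ≡ 576 (mod 583)
6^16 ≡ 576^2 = 331776 ≡ 49 (mod 583)
6^32 ≡ 49^2 = 2401 ≡ 69 (mod 583)
6^64 ≡ 69^2 = 4761 ≡ 97 (mod 583)
6^128 ≡ 97^2 = 9409 ≡ 81 (mod 583)
6^256 ≡ 81^2 = 6561 ≡ 148 (mod 583)
6^512 ≡ 148^2 = 21904 ≡ 333 (mod 583)
582 = 512 + 64 + 4 + 2 in binary powers of 2.
So 6^582 ≡ 333 · 97 · 130 · 36 ≡ 278 (mod 583).
Since 278 ≠ 1, base 6 is a Fermat witness: 583 is composite.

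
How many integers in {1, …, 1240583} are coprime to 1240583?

Factor: 1240583 = 71 · 101 · 173.
φ(1240583) = (71−1) · (101−1) · (173−1) = 70 · 100 · 172 = 1204000.

1204000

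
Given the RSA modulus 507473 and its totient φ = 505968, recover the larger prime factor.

997

φ(n) = (p−1)(q−1) = n − (p+q) + 1, so p + q = 507473 − 505968 + 1 = 1506.
p and q are the roots of t² − 1506t + 507473 = 0.
Discriminant: 1506² − 4·507473 = 2268036 − 2029892 = 238144; √238144 = 488.
q = (1506 − 488)/2 = 509, p = (1506 + 488)/2 = 997.
Check: 509 · 997 = 507473.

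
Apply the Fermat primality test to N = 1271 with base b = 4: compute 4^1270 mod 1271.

1

4^1 ≡ 4 (mod 1271)
4^2 ≡ 4^2 = 16 ≡ 16 (mod 1271)
4^4 ≡ 16^2 = 256 ≡ 256 (mod 1271)
4^8 ≡ 256^2 = 65536 ≡ 715 (mod 1271)
4^16 ≡ 715^2 = 511225 ≡ 283 (mod 1271)
4^32 ≡ 283^2 = 80089 ≡ 16 (mod 1271)
4^64 ≡ 16^2 = 256 ≡ 256 (mod 1271)
4^128 ≡ 256^2 = 65536 ≡ 715 (mod 1271)
4^256 ≡ 715^2 = 511225 ≡ 283 (mod 1271)
4^512 ≡ 283^2 = 80089 ≡ 16 (mod 1271)
4^1024 ≡ 16^2 = 256 ≡ 256 (mod 1271)
1270 = 1024 + 128 + 64 + 32 + 16 + 4 + 2 in binary powers of 2.
So 4^1270 ≡ 256 · 715 · 256 · 16 · 283 · 256 · 16 ≡ 1 (mod 1271).
Since the result is 1, base 4 gives no evidence that 1271 is composite.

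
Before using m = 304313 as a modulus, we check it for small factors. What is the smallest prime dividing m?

304313 is odd.
Digit sum 14, not divisible by 3.
Ends in 3: not divisible by 5.
7: 304313 = 7·43473 + 2
11: 304313 = 11·27664 + 9
13: 304313 = 13·23408 + 9
17: 304313 = 17·17900 + 13
19: 304313 = 19·16016 + 9
23: 304313 = 23·13231

23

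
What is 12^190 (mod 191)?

1

12^1 ≡ 12 (mod 191)
12^2 ≡ 12^2 = 144 ≡ 144 (mod 191)
12^4 ≡ 144^2 = 20736 ≡ 108 (mod 191)
12^8 ≡ 108^2 = 11664 ≡ 13 (mod 191)
12^16 ≡ 13^2 = 169 ≡ 169 (mod 191)
12^32 ≡ 169^2 = 28561 ≡ 102 (mod 191)
12^64 ≡ 102^2 = 10404 ≡ 90 (mod 191)
12^128 ≡ 90^2 = 8100 ≡ 78 (mod 191)
190 = 128 + 32 + 16 + 8 + 4 + 2 in binary powers of 2.
So 12^190 ≡ 78 · 102 · 169 · 13 · 108 · 144 ≡ 1 (mod 191).
Since the result is 1, base 12 gives no evidence that 191 is composite.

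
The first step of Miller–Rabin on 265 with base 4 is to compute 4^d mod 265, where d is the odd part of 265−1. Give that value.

265 − 1 = 264 = 2^3 · 33, so d = 33.
4^1 ≡ 4 (mod 265)
4^2 ≡ 4^2 = 16 ≡ 16 (mod 265)
4^4 ≡ 16^2 = 256 ≡ 256 (mod 265)
4^8 ≡ 256^2 = 65536 ≡ 81 (mod 265)
4^16 ≡ 81^2 = 6561 ≡ 201 (mod 265)
4^32 ≡ 201^2 = 40401 ≡ 121 (mod 265)
33 = 32 + 1 in binary powers of 2.
So 4^33 ≡ 121 · 4 ≡ 219 (mod 265).
Squaring chain: 219 → 261 → 16; never reaches −1, so base 4 is a Miller–Rabin witness that 265 is composite.

219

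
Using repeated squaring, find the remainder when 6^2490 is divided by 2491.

1865

6^1 ≡ 6 (mod 2491)
6^2 ≡ 6^2 = 36 ≡ 36 (mod 2491)
6^4 ≡ 36^2 = 1296 ≡ 1296 (mod 2491)
6^8 ≡ 1296^2 = 1679616 ≡ 682 (mod 2491)
6^16 ≡ 682^2 = 465124 ≡ 1798 (mod 2491)
6^32 ≡ 1798^2 = 3232804 ≡ 1977 (mod 2491)
6^64 ≡ 1977^2 = 3908529 ≡ 150 (mod 2491)
6^128 ≡ 150^2 = 22500 ≡ 81 (mod 2491)
6^256 ≡ 81^2 = 6561 ≡ 1579 (mod 2491)
6^512 ≡ 1579^2 = 2493241 ≡ 2241 (mod 2491)
6^1024 ≡ 2241^2 = 5022081 ≡ 225 (mod 2491)
6^2048 ≡ 225^2 = 50625 ≡ 805 (mod 2491)
2490 = 2048 + 256 + 128 + 32 + 16 + 8 + 2 in binary powers of 2.
So 6^2490 ≡ 805 · 1579 · 81 · 1977 · 1798 · 682 · 36 ≡ 1865 (mod 2491).
Since 1865 ≠ 1, base 6 is a Fermat witness: 2491 is composite.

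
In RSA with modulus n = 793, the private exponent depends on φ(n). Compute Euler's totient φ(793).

720

Factor: 793 = 13 · 61.
φ(793) = (13−1) · (61−1) = 12 · 60 = 720.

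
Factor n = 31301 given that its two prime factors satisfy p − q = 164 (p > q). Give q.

113

Since p = q + 164, we have 31301 = q(q + 164), so q² + 164q − 31301 = 0.
Discriminant: 164² + 4·31301 = 26896 + 125204 = 152100; √152100 = 390.
q = (−164 + 390)/2 = 113, and p = q + 164 = 277.
Check: 113 · 277 = 31301.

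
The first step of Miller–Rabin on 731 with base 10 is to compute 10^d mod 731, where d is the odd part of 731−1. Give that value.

731 − 1 = 730 = 2^1 · 365, so d = 365.
10^1 ≡ 10 (mod 731)
10^2 ≡ 10^2 = 100 ≡ 100 (mod 731)
10^4 ≡ 100^2 = 10000 ≡ 497 (mod 731)
10^8 ≡ 497^2 = 247009 ≡ 662 (mod 731)
10^16 ≡ 662^2 = 438244 ≡ 375 (mod 731)
10^32 ≡ 375^2 = 140625 ≡ 273 (mod 731)
10^64 ≡ 273^2 = 74529 ≡ 698 (mod 731)
10^128 ≡ 698^2 = 487204 ≡ 358 (mod 731)
10^256 ≡ 358^2 = 128164 ≡ 239 (mod 731)
365 = 256 + 64 + 32 + 8 + 4 + 1 in binary powers of 2.
So 10^365 ≡ 239 · 698 · 273 · 662 · 497 · 10 ≡ 232 (mod 731).
Squaring chain: 232; never reaches −1, so base 10 is a Miller–Rabin witness that 731 is composite.

232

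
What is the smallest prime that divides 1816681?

1816681 is odd.
Digit sum 31, not divisible by 3.
Ends in 1: not divisible by 5.
7: 1816681 = 7·259525 + 6
11: 1816681 = 11·165152 + 9
13: 1816681 = 13·139744 + 9
17: 1816681 = 17·106863 + 10
19: 1816681 = 19·95614 + 15
23: 1816681 = 23·78986 + 3
29: 1816681 = 29·62644 + 5
31: 1816681 = 31·58602 + 19
37: 1816681 = 37·49099 + 18
41: 1816681 = 41·44309 + 12
43: 1816681 = 43·42248 + 17
47: 1816681 = 47·38652 + 37
53: 1816681 = 53·34277

53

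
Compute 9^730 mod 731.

9^1 ≡ 9 (mod 731)
9^2 ≡ 9^2 = 81 ≡ 81 (mod 731)
9^4 ≡ 81^2 = 6561 ≡ 713 (mod 731)
9^8 ≡ 713^2 = 508369 ≡ 324 (mod 731)
9^16 ≡ 324^2 = 104976 ≡ 443 (mod 731)
9^32 ≡ 443^2 = 196249 ≡ 341 (mod 731)
9^64 ≡ 341^2 = 116281 ≡ 52 (mod 731)
9^128 ≡ 52^2 = 2704 ≡ 511 (mod 731)
9^256 ≡ 511^2 = 261121 ≡ 154 (mod 731)
9^512 ≡ 154^2 = 23716 ≡ 324 (mod 731)
730 = 512 + 128 + 64 + 16 + 8 + 2 in binary powers of 2.
So 9^730 ≡ 324 · 511 · 52 · 443 · 324 · 81 ≡ 13 (mod 731).
Since 13 ≠ 1, base 9 is a Fermat witness: 731 is composite.

13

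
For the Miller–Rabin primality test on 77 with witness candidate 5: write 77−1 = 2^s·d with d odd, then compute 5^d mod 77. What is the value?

75

77 − 1 = 76 = 2^2 · 19, so d = 19.
5^1 ≡ 5 (mod 77)
5^2 ≡ 5^2 = 25 ≡ 25 (mod 77)
5^4 ≡ 25^2 = 625 ≡ 9 (mod 77)
5^8 ≡ 9^2 = 81 ≡ 4 (mod 77)
5^16 ≡ 4^2 = 16 ≡ 16 (mod 77)
19 = 16 + 2 + 1 in binary powers of 2.
So 5^19 ≡ 16 · 25 · 5 ≡ 75 (mod 77).
Squaring chain: 75 → 4; never reaches −1, so base 5 is a Miller–Rabin witness that 77 is composite.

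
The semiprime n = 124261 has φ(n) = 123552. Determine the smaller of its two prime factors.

φ(n) = (p−1)(q−1) = n − (p+q) + 1, so p + q = 124261 − 123552 + 1 = 710.
p and q are the roots of t² − 710t + 124261 = 0.
Discriminant: 710² − 4·124261 = 504100 − 497044 = 7056; √7056 = 84.
q = (710 − 84)/2 = 313, p = (710 + 84)/2 = 397.
Check: 313 · 397 = 124261.

313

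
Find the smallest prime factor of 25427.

25427 is odd.
Digit sum 20, not divisible by 3.
Ends in 7: not divisible by 5.
7: 25427 = 7·3632 + 3
11: 25427 = 11·2311 + 6
13: 25427 = 13·1955 + 12
17: 25427 = 17·1495 + 12
19: 25427 = 19·1338 + 5
23: 25427 = 23·1105 + 12
29: 25427 = 29·876 + 23
31: 25427 = 31·820 + 7
37: 25427 = 37·687 + 8
41: 25427 = 41·620 + 7
43: 25427 = 43·591 + 14
47: 25427 = 47·541

47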